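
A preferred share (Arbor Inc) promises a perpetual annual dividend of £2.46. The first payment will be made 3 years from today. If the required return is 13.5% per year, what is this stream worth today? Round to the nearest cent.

Value at end of year 2: C / r = £2.46 / 0.135 = £18.2222
Discount to today: PV = £18.2222 / (1 + 0.135)^2 = £18.2222 / 1.288225 = £14.15

£14.15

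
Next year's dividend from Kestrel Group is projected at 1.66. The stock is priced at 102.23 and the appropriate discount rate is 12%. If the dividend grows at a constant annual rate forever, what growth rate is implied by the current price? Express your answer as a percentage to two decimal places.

P = D₁/(r−g) ⇒ g = r − D₁/P = 0.12 − 1.66/102.23 = 0.103762

10.38%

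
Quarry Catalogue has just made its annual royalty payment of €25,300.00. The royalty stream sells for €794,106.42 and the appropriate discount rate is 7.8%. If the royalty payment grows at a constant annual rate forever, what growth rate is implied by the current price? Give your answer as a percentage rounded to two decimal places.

4.47%

P = D₀(1+g)/(r−g) ⇒ P(r−g) = D₀(1+g) ⇒ g(P+D₀) = P·r − D₀
g = (P·r − D₀)/(P + D₀) = (€794,106.42×0.078 − €25,300.00) / (€794,106.42 + €25,300.00) = 0.044716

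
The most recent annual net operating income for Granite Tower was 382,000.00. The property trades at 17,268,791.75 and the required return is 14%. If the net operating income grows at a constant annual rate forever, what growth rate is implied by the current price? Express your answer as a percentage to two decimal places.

P = D₀(1+g)/(r−g) ⇒ P(r−g) = D₀(1+g) ⇒ g(P+D₀) = P·r − D₀
g = (P·r − D₀)/(P + D₀) = (17,268,791.75×0.14 − 382,000.00) / (17,268,791.75 + 382,000.00) = 0.115328

11.53%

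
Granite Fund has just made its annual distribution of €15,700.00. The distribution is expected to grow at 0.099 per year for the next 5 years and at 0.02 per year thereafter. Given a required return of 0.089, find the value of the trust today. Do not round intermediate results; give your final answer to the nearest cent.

€323629.63

D_1 = 17254.30000
D_2 = 18962.47570
D_3 = 20839.76079
D_4 = 22902.89711
D_5 = 25170.28393
Terminal value at year 5: TV = D_5×(1+g_2)/(r−g_2) = 25673.68961/0.069 = 372082.45805
P_0 = D_1/(1+r)^1 + D_2/(1+r)^2 + D_3/(1+r)^3 + D_4/(1+r)^4 + D_5/(1+r)^5 + TV/(1+r)^5
    = 15844.16896 + 15989.66179 + 16136.49064 + 16284.66778 + 16434.20559 + 242940.43052 = 323629.62529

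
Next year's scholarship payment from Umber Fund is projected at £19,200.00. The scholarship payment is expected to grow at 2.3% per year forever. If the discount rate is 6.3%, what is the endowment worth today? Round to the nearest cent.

£480000.00

Growing perpetuity: P = D₁ / (r − g) = £19,200.0000 / (0.063 − 0.023) = £480,000.00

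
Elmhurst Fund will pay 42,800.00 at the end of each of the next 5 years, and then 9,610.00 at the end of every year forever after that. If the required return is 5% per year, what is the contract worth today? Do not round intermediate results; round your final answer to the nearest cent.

335895.33

PV of 5-year annuity: 42,800.00 × [1 − (1+0.05)^−5] / 0.05 = 185301.60150
Perpetuity value at year 5: 9,610.00 / 0.05 = 192200.00000
PV of perpetuity: 192200.00000 / (1+0.05)^5 = 150593.72920
Total PV = 185301.60150 + 150593.72920 = 335895.33070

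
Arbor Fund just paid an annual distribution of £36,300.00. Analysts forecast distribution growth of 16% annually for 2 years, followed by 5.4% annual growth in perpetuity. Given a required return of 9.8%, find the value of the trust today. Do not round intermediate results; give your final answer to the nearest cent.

£1049387.98

D_1 = 42108.00000
D_2 = 48845.28000
Terminal value at year 2: TV = D_2×(1+g_2)/(r−g_2) = 51482.92512/0.044 = 1170066.48000
P_0 = D_1/(1+r)^1 + D_2/(1+r)^2 + TV/(1+r)^2
    = 38349.72678 + 40515.19404 + 970523.05732 = 1049387.97814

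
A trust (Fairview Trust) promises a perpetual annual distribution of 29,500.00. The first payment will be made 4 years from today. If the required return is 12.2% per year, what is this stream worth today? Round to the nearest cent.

171192.06

Value at end of year 3: C / r = 29,500.00 / 0.122 = 241,803.2787
Discount to today: PV = 241,803.2787 / (1 + 0.122)^3 = 241,803.2787 / 1.412468 = 171,192.06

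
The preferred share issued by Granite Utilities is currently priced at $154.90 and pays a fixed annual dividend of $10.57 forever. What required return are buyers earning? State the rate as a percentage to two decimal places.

P = C/r ⇒ r = C/P = $10.57/$154.90 = 0.068238

6.82%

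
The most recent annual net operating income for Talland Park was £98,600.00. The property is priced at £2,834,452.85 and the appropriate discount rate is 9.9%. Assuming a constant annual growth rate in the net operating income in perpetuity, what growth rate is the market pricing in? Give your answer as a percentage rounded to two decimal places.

6.21%

P = D₀(1+g)/(r−g) ⇒ P(r−g) = D₀(1+g) ⇒ g(P+D₀) = P·r − D₀
g = (P·r − D₀)/(P + D₀) = (£2,834,452.85×0.099 − £98,600.00) / (£2,834,452.85 + £98,600.00) = 0.062055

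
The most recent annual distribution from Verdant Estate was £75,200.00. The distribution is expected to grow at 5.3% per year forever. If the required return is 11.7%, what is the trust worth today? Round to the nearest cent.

D₁ = D₀ × (1 + g) = £75,200.00 × 1.053 = £79,185.6000
Growing perpetuity: P = D₁ / (r − g) = £79,185.6000 / (0.117 − 0.053) = £1,237,275.00

£1237275.00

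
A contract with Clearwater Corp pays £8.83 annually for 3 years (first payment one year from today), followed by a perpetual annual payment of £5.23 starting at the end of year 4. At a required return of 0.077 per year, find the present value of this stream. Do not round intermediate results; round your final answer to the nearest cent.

PV of 3-year annuity: £8.83 × [1 − (1+0.077)^−3] / 0.077 = 22.87951
Perpetuity value at year 3: £5.23 / 0.077 = 67.92208
PV of perpetuity: 67.92208 / (1+0.077)^3 = 54.37057
Total PV = 22.87951 + 54.37057 = 77.25008

£77.25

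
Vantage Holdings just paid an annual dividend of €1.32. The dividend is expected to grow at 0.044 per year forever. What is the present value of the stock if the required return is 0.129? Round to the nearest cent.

D₁ = D₀ × (1 + g) = €1.32 × 1.044 = €1.3781
Growing perpetuity: P = D₁ / (r − g) = €1.3781 / (0.129 − 0.044) = €16.21

€16.21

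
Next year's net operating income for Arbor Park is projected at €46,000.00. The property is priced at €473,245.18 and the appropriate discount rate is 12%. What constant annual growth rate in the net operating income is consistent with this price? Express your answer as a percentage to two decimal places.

P = D₁/(r−g) ⇒ g = r − D₁/P = 0.12 − €46,000.00/€473,245.18 = 0.022799

2.28%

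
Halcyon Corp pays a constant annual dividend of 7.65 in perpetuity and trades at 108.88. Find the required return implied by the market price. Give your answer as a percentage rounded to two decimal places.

P = C/r ⇒ r = C/P = 7.65/108.88 = 0.070261

7.03%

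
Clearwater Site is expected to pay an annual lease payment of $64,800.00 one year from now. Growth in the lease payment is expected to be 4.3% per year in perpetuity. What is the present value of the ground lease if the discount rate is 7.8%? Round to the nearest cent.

Growing perpetuity: P = D₁ / (r − g) = $64,800.0000 / (0.078 − 0.043) = $1,851,428.57

$1851428.57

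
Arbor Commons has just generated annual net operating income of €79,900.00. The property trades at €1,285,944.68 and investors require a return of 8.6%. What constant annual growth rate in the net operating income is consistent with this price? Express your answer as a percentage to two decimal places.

2.25%

P = D₀(1+g)/(r−g) ⇒ P(r−g) = D₀(1+g) ⇒ g(P+D₀) = P·r − D₀
g = (P·r − D₀)/(P + D₀) = (€1,285,944.68×0.086 − €79,900.00) / (€1,285,944.68 + €79,900.00) = 0.022471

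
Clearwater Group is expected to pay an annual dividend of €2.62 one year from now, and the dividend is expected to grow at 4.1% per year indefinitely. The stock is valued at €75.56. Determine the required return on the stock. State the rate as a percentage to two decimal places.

7.57%

P = D₁/(r − g) ⇒ r = D₁/P + g = €2.6200/€75.56 + 0.041 = 0.034674 + 0.041 = 0.075674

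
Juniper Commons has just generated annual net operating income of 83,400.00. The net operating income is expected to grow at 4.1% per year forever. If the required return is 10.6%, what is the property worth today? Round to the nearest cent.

1335683.08

D₁ = D₀ × (1 + g) = 83,400.00 × 1.041 = 86,819.4000
Growing perpetuity: P = D₁ / (r − g) = 86,819.4000 / (0.106 − 0.041) = 1,335,683.08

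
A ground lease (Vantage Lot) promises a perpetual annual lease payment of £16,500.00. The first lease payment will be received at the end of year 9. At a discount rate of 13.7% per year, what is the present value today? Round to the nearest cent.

£43120.09

Value at end of year 8: C / r = £16,500.00 / 0.137 = £120,437.9562
Discount to today: PV = £120,437.9562 / (1 + 0.137)^8 = £120,437.9562 / 2.793082 = £43,120.09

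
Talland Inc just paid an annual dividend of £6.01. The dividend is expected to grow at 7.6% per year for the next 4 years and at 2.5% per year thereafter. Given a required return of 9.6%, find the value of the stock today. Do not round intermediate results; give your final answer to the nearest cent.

D_1 = 6.46676
D_2 = 6.95823
D_3 = 7.48706
D_4 = 8.05608
Terminal value at year 4: TV = D_4×(1+g_2)/(r−g_2) = 8.25748/0.071 = 116.30251
P_0 = D_1/(1+r)^1 + D_2/(1+r)^2 + D_3/(1+r)^3 + D_4/(1+r)^4 + TV/(1+r)^4
    = 5.90033 + 5.79266 + 5.68695 + 5.58318 + 80.60219 = 103.56531

£103.57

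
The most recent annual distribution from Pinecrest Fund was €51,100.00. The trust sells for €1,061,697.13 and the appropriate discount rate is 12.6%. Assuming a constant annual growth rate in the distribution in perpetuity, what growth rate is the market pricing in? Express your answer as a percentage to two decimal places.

P = D₀(1+g)/(r−g) ⇒ P(r−g) = D₀(1+g) ⇒ g(P+D₀) = P·r − D₀
g = (P·r − D₀)/(P + D₀) = (€1,061,697.13×0.126 − €51,100.00) / (€1,061,697.13 + €51,100.00) = 0.074294

7.43%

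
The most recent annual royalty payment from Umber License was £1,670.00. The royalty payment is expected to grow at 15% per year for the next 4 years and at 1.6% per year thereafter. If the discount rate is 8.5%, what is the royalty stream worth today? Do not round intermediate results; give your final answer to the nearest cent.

£38775.91

D_1 = 1920.50000
D_2 = 2208.57500
D_3 = 2539.86125
D_4 = 2920.84044
Terminal value at year 4: TV = D_4×(1+g_2)/(r−g_2) = 2967.57388/0.069 = 43008.31717
P_0 = D_1/(1+r)^1 + D_2/(1+r)^2 + D_3/(1+r)^3 + D_4/(1+r)^4 + TV/(1+r)^4
    = 1770.04608 + 1876.08571 + 1988.47794 + 2107.60335 + 31033.69568 = 38775.90876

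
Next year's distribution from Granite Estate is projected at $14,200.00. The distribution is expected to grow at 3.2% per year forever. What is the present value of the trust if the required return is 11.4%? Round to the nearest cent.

Growing perpetuity: P = D₁ / (r − g) = $14,200.0000 / (0.114 − 0.032) = $173,170.73

$173170.73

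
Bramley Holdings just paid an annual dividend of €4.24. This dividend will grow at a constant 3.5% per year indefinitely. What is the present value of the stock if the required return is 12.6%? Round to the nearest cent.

€48.22

D₁ = D₀ × (1 + g) = €4.24 × 1.035 = €4.3884
Growing perpetuity: P = D₁ / (r − g) = €4.3884 / (0.126 − 0.035) = €48.22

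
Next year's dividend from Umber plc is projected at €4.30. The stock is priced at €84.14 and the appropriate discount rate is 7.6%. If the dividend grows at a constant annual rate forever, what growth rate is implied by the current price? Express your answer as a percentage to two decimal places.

2.49%

P = D₁/(r−g) ⇒ g = r − D₁/P = 0.076 − €4.30/€84.14 = 0.024895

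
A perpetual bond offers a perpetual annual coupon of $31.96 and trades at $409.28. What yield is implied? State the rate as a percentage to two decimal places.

7.81%

P = C/r ⇒ r = C/P = $31.96/$409.28 = 0.078088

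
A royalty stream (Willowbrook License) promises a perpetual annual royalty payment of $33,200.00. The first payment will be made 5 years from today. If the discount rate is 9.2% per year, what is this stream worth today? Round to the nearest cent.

$253781.35

Value at end of year 4: C / r = $33,200.00 / 0.092 = $360,869.5652
Discount to today: PV = $360,869.5652 / (1 + 0.092)^4 = $360,869.5652 / 1.421970 = $253,781.35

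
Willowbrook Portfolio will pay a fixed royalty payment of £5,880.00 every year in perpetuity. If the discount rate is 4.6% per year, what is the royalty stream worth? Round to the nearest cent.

Level perpetuity: PV = C / r = £5,880.00 / 0.046 = £127,826.09

£127826.09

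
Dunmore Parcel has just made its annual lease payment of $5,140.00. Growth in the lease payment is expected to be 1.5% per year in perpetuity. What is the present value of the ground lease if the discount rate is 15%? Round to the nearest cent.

D₁ = D₀ × (1 + g) = $5,140.00 × 1.015 = $5,217.1000
Growing perpetuity: P = D₁ / (r − g) = $5,217.1000 / (0.15 − 0.015) = $38,645.19

$38645.19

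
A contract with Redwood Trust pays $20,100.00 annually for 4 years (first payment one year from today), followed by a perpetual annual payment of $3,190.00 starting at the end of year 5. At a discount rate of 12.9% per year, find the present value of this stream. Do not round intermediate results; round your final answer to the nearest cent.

PV of 4-year annuity: $20,100.00 × [1 − (1+0.129)^−4] / 0.129 = 59911.30976
Perpetuity value at year 4: $3,190.00 / 0.129 = 24728.68217
PV of perpetuity: 24728.68217 / (1+0.129)^4 = 15220.36982
Total PV = 59911.30976 + 15220.36982 = 75131.67959

$75131.68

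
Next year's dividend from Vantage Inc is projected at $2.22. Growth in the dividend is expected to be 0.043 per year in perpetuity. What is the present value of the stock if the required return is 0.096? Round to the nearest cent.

Growing perpetuity: P = D₁ / (r − g) = $2.2200 / (0.096 − 0.043) = $41.89

$41.89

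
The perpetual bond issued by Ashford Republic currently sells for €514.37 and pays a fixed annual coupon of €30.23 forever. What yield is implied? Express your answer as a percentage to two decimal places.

P = C/r ⇒ r = C/P = €30.23/€514.37 = 0.058771

5.88%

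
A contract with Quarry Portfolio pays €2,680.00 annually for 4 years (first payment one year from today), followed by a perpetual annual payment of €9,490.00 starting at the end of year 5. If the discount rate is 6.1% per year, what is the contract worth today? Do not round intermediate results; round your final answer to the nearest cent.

PV of 4-year annuity: €2,680.00 × [1 − (1+0.061)^−4] / 0.061 = 9265.25791
Perpetuity value at year 4: €9,490.00 / 0.061 = 155573.77049
PV of perpetuity: 155573.77049 / (1+0.061)^4 = 122765.07735
Total PV = 9265.25791 + 122765.07735 = 132030.33527

€132030.34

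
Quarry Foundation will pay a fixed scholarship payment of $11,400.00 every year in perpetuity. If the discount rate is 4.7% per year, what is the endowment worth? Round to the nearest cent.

Level perpetuity: PV = C / r = $11,400.00 / 0.047 = $242,553.19

$242553.19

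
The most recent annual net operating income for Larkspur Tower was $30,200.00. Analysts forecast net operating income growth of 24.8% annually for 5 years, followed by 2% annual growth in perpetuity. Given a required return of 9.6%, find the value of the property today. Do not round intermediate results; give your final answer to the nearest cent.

$1002633.17

D_1 = 37689.60000
D_2 = 47036.62080
D_3 = 58701.70276
D_4 = 73259.72504
D_5 = 91428.13685
Terminal value at year 5: TV = D_5×(1+g_2)/(r−g_2) = 93256.69959/0.076 = 1227061.83671
P_0 = D_1/(1+r)^1 + D_2/(1+r)^2 + D_3/(1+r)^3 + D_4/(1+r)^4 + D_5/(1+r)^5 + TV/(1+r)^5
    = 34388.32117 + 39157.50440 + 44588.10719 + 50771.85929 + 57813.21204 + 775914.16153 = 1002633.16561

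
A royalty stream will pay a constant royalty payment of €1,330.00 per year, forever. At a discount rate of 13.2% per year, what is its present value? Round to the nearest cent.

€10075.76

Level perpetuity: PV = C / r = €1,330.00 / 0.132 = €10,075.76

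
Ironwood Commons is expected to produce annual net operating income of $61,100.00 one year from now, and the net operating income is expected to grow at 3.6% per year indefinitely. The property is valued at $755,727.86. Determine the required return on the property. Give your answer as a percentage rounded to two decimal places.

11.68%

P = D₁/(r − g) ⇒ r = D₁/P + g = $61,100.0000/$755,727.86 + 0.036 = 0.080849 + 0.036 = 0.116849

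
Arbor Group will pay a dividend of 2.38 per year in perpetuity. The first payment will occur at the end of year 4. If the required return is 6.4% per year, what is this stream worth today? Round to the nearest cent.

Value at end of year 3: C / r = 2.38 / 0.064 = 37.1875
Discount to today: PV = 37.1875 / (1 + 0.064)^3 = 37.1875 / 1.204550 = 30.87

30.87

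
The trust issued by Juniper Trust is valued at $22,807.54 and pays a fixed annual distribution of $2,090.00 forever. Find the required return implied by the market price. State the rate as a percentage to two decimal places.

P = C/r ⇒ r = C/P = $2,090.00/$22,807.54 = 0.091636

9.16%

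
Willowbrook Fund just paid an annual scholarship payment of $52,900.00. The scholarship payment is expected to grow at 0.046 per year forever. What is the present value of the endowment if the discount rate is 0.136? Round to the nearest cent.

$614815.56

D₁ = D₀ × (1 + g) = $52,900.00 × 1.046 = $55,333.4000
Growing perpetuity: P = D₁ / (r − g) = $55,333.4000 / (0.136 − 0.046) = $614,815.56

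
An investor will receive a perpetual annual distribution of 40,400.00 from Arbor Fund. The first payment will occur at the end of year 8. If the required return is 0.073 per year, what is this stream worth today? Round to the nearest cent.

Value at end of year 7: C / r = 40,400.00 / 0.073 = 553,424.6575
Discount to today: PV = 553,424.6575 / (1 + 0.073)^7 = 553,424.6575 / 1.637563 = 337,956.23

337956.23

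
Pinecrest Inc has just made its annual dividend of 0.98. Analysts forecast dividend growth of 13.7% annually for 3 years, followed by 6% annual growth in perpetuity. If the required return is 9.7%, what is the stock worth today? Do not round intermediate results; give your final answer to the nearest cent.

D_1 = 1.11426
D_2 = 1.26691
D_3 = 1.44048
Terminal value at year 3: TV = D_3×(1+g_2)/(r−g_2) = 1.52691/0.037 = 41.26783
P_0 = D_1/(1+r)^1 + D_2/(1+r)^2 + D_3/(1+r)^3 + TV/(1+r)^3
    = 1.01573 + 1.05277 + 1.09116 + 31.26020 = 34.41986

34.42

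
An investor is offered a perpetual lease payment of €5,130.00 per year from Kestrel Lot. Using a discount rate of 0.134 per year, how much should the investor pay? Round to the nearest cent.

€38283.58

Level perpetuity: PV = C / r = €5,130.00 / 0.134 = €38,283.58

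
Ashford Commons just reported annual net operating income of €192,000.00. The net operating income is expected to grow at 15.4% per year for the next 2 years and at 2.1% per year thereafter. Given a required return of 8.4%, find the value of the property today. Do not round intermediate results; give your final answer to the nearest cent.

€3948460.38

D_1 = 221568.00000
D_2 = 255689.47200
Terminal value at year 2: TV = D_2×(1+g_2)/(r−g_2) = 261058.95091/0.063 = 4143792.87162
P_0 = D_1/(1+r)^1 + D_2/(1+r)^2 + TV/(1+r)^2
    = 204398.52399 + 217597.69066 + 3526464.16138 = 3948460.37603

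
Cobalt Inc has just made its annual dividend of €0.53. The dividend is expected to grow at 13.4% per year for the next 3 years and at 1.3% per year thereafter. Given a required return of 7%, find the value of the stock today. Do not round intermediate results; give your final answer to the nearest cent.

D_1 = 0.60102
D_2 = 0.68156
D_3 = 0.77289
Terminal value at year 3: TV = D_3×(1+g_2)/(r−g_2) = 0.78293/0.057 = 13.73566
P_0 = D_1/(1+r)^1 + D_2/(1+r)^2 + D_3/(1+r)^3 + TV/(1+r)^3
    = 0.56170 + 0.59530 + 0.63090 + 11.21239 = 13.00030

€13.00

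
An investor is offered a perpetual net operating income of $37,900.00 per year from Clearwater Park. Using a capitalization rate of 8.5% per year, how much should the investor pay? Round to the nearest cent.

Level perpetuity: PV = C / r = $37,900.00 / 0.085 = $445,882.35

$445882.35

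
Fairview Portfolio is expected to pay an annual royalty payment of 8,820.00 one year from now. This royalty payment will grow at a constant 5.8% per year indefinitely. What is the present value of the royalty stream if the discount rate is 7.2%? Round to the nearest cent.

Growing perpetuity: P = D₁ / (r − g) = 8,820.0000 / (0.072 − 0.058) = 630,000.00

630000.00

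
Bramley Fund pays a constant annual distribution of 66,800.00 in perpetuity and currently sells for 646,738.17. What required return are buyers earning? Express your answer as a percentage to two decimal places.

P = C/r ⇒ r = C/P = 66,800.00/646,738.17 = 0.103288

10.33%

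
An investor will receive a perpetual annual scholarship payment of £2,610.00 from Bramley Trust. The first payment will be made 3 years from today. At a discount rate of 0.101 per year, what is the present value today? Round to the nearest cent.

Value at end of year 2: C / r = £2,610.00 / 0.101 = £25,841.5842
Discount to today: PV = £25,841.5842 / (1 + 0.101)^2 = £25,841.5842 / 1.212201 = £21,317.90

£21317.90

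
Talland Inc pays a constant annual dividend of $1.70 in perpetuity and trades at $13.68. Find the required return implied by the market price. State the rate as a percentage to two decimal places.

12.43%

P = C/r ⇒ r = C/P = $1.70/$13.68 = 0.124269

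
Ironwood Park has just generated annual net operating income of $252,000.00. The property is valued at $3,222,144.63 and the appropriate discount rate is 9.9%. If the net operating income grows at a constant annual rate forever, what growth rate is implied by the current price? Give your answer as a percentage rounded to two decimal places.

P = D₀(1+g)/(r−g) ⇒ P(r−g) = D₀(1+g) ⇒ g(P+D₀) = P·r − D₀
g = (P·r − D₀)/(P + D₀) = ($3,222,144.63×0.099 − $252,000.00) / ($3,222,144.63 + $252,000.00) = 0.019283

1.93%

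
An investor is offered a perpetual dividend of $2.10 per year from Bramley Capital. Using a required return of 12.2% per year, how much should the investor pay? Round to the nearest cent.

Level perpetuity: PV = C / r = $2.10 / 0.122 = $17.21

$17.21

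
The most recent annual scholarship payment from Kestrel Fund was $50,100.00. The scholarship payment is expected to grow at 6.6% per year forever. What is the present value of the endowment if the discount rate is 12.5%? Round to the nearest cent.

$905196.61

D₁ = D₀ × (1 + g) = $50,100.00 × 1.066 = $53,406.6000
Growing perpetuity: P = D₁ / (r − g) = $53,406.6000 / (0.125 − 0.066) = $905,196.61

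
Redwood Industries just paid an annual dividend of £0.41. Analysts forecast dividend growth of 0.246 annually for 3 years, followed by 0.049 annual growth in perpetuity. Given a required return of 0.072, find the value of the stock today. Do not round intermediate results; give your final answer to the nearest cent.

D_1 = 0.51086
D_2 = 0.63653
D_3 = 0.79312
Terminal value at year 3: TV = D_3×(1+g_2)/(r−g_2) = 0.83198/0.023 = 36.17309
P_0 = D_1/(1+r)^1 + D_2/(1+r)^2 + D_3/(1+r)^3 + TV/(1+r)^3
    = 0.47655 + 0.55390 + 0.64380 + 29.36306 = 31.03731

£31.04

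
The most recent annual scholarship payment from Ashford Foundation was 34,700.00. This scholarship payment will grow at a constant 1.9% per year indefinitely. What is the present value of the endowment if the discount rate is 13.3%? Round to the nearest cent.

D₁ = D₀ × (1 + g) = 34,700.00 × 1.019 = 35,359.3000
Growing perpetuity: P = D₁ / (r − g) = 35,359.3000 / (0.133 − 0.019) = 310,169.30

310169.30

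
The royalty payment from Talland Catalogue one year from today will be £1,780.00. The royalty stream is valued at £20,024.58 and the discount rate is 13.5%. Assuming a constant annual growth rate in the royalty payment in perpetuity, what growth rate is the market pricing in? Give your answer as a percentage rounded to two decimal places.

4.61%

P = D₁/(r−g) ⇒ g = r − D₁/P = 0.135 − £1,780.00/£20,024.58 = 0.046109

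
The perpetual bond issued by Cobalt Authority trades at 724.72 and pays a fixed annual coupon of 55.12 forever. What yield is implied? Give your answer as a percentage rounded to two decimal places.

P = C/r ⇒ r = C/P = 55.12/724.72 = 0.076057

7.61%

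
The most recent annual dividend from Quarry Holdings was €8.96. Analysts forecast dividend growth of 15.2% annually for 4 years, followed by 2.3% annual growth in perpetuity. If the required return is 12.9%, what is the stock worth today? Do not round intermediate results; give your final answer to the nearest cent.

D_1 = 10.32192
D_2 = 11.89085
D_3 = 13.69826
D_4 = 15.78040
Terminal value at year 4: TV = D_4×(1+g_2)/(r−g_2) = 16.14335/0.106 = 152.29572
P_0 = D_1/(1+r)^1 + D_2/(1+r)^2 + D_3/(1+r)^3 + D_4/(1+r)^4 + TV/(1+r)^4
    = 9.14253 + 9.32878 + 9.51883 + 9.71275 + 93.73719 = 131.44009

€131.44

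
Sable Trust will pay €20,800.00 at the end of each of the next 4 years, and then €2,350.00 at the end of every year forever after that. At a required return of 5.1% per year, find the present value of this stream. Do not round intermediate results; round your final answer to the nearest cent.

€111349.53

PV of 4-year annuity: €20,800.00 × [1 − (1+0.051)^−4] / 0.051 = 73584.76439
Perpetuity value at year 4: €2,350.00 / 0.051 = 46078.43137
PV of perpetuity: 46078.43137 / (1+0.051)^4 = 37764.76809
Total PV = 73584.76439 + 37764.76809 = 111349.53248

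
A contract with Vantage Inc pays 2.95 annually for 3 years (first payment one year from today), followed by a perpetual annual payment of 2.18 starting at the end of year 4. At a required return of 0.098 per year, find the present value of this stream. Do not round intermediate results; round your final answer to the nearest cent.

PV of 3-year annuity: 2.95 × [1 − (1+0.098)^−3] / 0.098 = 7.36212
Perpetuity value at year 3: 2.18 / 0.098 = 22.24490
PV of perpetuity: 22.24490 / (1+0.098)^3 = 16.80441
Total PV = 7.36212 + 16.80441 = 24.16654

24.17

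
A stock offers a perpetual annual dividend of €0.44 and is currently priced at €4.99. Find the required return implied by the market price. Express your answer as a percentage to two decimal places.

P = C/r ⇒ r = C/P = €0.44/€4.99 = 0.088176

8.82%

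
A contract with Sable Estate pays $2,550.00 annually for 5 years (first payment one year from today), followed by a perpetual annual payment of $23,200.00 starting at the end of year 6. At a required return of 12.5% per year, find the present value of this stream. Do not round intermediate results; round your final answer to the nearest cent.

$112074.26

PV of 5-year annuity: $2,550.00 × [1 − (1+0.125)^−5] / 0.125 = 9079.44927
Perpetuity value at year 5: $23,200.00 / 0.125 = 185600.00000
PV of perpetuity: 185600.00000 / (1+0.125)^5 = 102994.81448
Total PV = 9079.44927 + 102994.81448 = 112074.26375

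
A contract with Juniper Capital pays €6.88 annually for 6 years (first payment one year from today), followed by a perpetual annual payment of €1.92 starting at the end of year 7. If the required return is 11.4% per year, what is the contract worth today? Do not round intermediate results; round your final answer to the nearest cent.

PV of 6-year annuity: €6.88 × [1 − (1+0.114)^−6] / 0.114 = 28.77376
Perpetuity value at year 6: €1.92 / 0.114 = 16.84211
PV of perpetuity: 16.84211 / (1+0.114)^6 = 8.81222
Total PV = 28.77376 + 8.81222 = 37.58598

€37.59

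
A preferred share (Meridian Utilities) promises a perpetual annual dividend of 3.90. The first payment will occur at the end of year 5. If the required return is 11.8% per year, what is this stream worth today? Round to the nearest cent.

21.16

Value at end of year 4: C / r = 3.90 / 0.118 = 33.0508
Discount to today: PV = 33.0508 / (1 + 0.118)^4 = 33.0508 / 1.562310 = 21.16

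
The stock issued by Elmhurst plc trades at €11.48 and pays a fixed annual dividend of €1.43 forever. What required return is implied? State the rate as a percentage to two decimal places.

12.46%

P = C/r ⇒ r = C/P = €1.43/€11.48 = 0.124564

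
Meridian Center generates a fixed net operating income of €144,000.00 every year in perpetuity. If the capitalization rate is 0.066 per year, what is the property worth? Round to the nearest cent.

€2181818.18

Level perpetuity: PV = C / r = €144,000.00 / 0.066 = €2,181,818.18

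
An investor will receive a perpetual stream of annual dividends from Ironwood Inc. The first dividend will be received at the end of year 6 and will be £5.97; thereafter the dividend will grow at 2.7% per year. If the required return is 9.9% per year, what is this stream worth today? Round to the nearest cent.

Value at end of year 5: C₁ / (r − g) = £5.97 / (0.099 − 0.027) = £82.9167
Discount to today: PV = £82.9167 / (1 + 0.099)^5 = £82.9167 / 1.603203 = £51.72

£51.72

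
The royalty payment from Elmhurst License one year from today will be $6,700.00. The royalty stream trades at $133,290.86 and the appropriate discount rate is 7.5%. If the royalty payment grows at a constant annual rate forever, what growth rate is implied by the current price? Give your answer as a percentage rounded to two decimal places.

P = D₁/(r−g) ⇒ g = r − D₁/P = 0.075 − $6,700.00/$133,290.86 = 0.024734

2.47%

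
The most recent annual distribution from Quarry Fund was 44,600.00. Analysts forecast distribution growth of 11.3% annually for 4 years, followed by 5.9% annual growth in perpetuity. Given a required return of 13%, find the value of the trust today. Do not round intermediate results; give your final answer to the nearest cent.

797884.18

D_1 = 49639.80000
D_2 = 55249.09740
D_3 = 61492.24541
D_4 = 68440.86914
Terminal value at year 4: TV = D_4×(1+g_2)/(r−g_2) = 72478.88042/0.071 = 1020829.30164
P_0 = D_1/(1+r)^1 + D_2/(1+r)^2 + D_3/(1+r)^3 + D_4/(1+r)^4 + TV/(1+r)^4
    = 43929.02655 + 43268.14739 + 42617.21066 + 41976.06678 + 626093.72846 = 797884.17983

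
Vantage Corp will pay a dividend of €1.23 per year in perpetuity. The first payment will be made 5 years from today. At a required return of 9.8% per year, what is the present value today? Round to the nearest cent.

€8.64

Value at end of year 4: C / r = €1.23 / 0.098 = €12.5510
Discount to today: PV = €12.5510 / (1 + 0.098)^4 = €12.5510 / 1.453481 = €8.64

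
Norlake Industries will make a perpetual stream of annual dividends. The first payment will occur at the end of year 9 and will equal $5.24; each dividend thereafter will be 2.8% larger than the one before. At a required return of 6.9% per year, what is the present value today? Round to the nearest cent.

Value at end of year 8: C₁ / (r − g) = $5.24 / (0.069 − 0.028) = $127.8049
Discount to today: PV = $127.8049 / (1 + 0.069)^8 = $127.8049 / 1.705382 = $74.94

$74.94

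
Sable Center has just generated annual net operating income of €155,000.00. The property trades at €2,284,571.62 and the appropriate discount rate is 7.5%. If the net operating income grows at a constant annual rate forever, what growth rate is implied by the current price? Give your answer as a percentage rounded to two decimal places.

P = D₀(1+g)/(r−g) ⇒ P(r−g) = D₀(1+g) ⇒ g(P+D₀) = P·r − D₀
g = (P·r − D₀)/(P + D₀) = (€2,284,571.62×0.075 − €155,000.00) / (€2,284,571.62 + €155,000.00) = 0.006699

0.67%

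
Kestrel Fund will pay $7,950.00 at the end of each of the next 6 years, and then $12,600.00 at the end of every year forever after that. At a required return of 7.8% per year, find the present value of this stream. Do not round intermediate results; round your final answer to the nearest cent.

$139911.02

PV of 6-year annuity: $7,950.00 × [1 − (1+0.078)^−6] / 0.078 = 36975.94746
Perpetuity value at year 6: $12,600.00 / 0.078 = 161538.46154
PV of perpetuity: 161538.46154 / (1+0.078)^6 = 102935.07311
Total PV = 36975.94746 + 102935.07311 = 139911.02057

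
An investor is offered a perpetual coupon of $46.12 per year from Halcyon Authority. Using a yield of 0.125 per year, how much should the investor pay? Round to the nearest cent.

$368.96

Level perpetuity: PV = C / r = $46.12 / 0.125 = $368.96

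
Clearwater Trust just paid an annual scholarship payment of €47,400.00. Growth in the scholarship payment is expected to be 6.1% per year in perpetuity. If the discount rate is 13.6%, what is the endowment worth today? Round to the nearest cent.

D₁ = D₀ × (1 + g) = €47,400.00 × 1.061 = €50,291.4000
Growing perpetuity: P = D₁ / (r − g) = €50,291.4000 / (0.136 − 0.061) = €670,552.00

€670552.00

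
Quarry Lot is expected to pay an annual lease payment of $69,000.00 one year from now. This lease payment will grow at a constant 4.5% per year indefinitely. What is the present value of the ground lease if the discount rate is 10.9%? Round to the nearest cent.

$1078125.00

Growing perpetuity: P = D₁ / (r − g) = $69,000.0000 / (0.109 − 0.045) = $1,078,125.00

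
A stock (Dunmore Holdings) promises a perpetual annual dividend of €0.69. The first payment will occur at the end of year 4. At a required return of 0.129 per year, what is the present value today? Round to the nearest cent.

€3.72

Value at end of year 3: C / r = €0.69 / 0.129 = €5.3488
Discount to today: PV = €5.3488 / (1 + 0.129)^3 = €5.3488 / 1.439070 = €3.72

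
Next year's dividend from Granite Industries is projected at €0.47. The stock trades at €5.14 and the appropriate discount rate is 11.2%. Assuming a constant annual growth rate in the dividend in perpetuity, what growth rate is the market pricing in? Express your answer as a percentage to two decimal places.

2.06%

P = D₁/(r−g) ⇒ g = r − D₁/P = 0.112 − €0.47/€5.14 = 0.020560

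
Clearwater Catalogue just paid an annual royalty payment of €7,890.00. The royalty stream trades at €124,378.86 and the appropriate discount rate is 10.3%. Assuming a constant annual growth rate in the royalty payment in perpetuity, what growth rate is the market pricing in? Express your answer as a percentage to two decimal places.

3.72%

P = D₀(1+g)/(r−g) ⇒ P(r−g) = D₀(1+g) ⇒ g(P+D₀) = P·r − D₀
g = (P·r − D₀)/(P + D₀) = (€124,378.86×0.103 − €7,890.00) / (€124,378.86 + €7,890.00) = 0.037205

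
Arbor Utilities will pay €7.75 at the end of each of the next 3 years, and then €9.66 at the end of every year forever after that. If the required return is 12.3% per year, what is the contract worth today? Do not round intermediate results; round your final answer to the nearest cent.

PV of 3-year annuity: €7.75 × [1 − (1+0.123)^−3] / 0.123 = 18.51865
Perpetuity value at year 3: €9.66 / 0.123 = 78.53659
PV of perpetuity: 78.53659 / (1+0.123)^3 = 55.45398
Total PV = 18.51865 + 55.45398 = 73.97263

€73.97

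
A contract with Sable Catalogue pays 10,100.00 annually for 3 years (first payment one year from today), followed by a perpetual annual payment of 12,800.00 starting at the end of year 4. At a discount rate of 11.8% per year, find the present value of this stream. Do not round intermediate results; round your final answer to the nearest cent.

101967.28

PV of 3-year annuity: 10,100.00 × [1 − (1+0.118)^−3] / 0.118 = 24342.11141
Perpetuity value at year 3: 12,800.00 / 0.118 = 108474.57627
PV of perpetuity: 108474.57627 / (1+0.118)^3 = 77625.16775
Total PV = 24342.11141 + 77625.16775 = 101967.27916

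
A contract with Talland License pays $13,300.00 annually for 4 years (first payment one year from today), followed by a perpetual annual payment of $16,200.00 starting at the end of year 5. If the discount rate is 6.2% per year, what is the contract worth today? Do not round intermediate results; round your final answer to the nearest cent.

PV of 4-year annuity: $13,300.00 × [1 − (1+0.062)^−4] / 0.062 = 45875.62774
Perpetuity value at year 4: $16,200.00 / 0.062 = 261290.32258
PV of perpetuity: 261290.32258 / (1+0.062)^4 = 205411.73841
Total PV = 45875.62774 + 205411.73841 = 251287.36616

$251287.37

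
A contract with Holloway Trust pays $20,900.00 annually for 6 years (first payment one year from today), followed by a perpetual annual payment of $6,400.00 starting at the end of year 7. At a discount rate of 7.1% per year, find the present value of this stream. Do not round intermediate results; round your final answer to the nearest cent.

PV of 6-year annuity: $20,900.00 × [1 − (1+0.071)^−6] / 0.071 = 99313.88072
Perpetuity value at year 6: $6,400.00 / 0.071 = 90140.84507
PV of perpetuity: 90140.84507 / (1+0.071)^6 = 59728.93901
Total PV = 99313.88072 + 59728.93901 = 159042.81973

$159042.82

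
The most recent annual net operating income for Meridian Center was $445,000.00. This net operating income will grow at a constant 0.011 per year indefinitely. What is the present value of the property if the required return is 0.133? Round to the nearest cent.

D₁ = D₀ × (1 + g) = $445,000.00 × 1.011 = $449,895.0000
Growing perpetuity: P = D₁ / (r − g) = $449,895.0000 / (0.133 − 0.011) = $3,687,663.93

$3687663.93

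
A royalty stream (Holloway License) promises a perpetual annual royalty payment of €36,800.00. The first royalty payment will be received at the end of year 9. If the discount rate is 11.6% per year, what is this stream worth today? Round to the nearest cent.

€131848.83

Value at end of year 8: C / r = €36,800.00 / 0.116 = €317,241.3793
Discount to today: PV = €317,241.3793 / (1 + 0.116)^8 = €317,241.3793 / 2.406099 = €131,848.83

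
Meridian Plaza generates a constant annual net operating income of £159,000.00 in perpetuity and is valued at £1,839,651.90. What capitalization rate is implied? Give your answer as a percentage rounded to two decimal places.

8.64%

P = C/r ⇒ r = C/P = £159,000.00/£1,839,651.90 = 0.086429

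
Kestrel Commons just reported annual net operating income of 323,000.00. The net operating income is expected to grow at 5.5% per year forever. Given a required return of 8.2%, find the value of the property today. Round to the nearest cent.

12620925.93

D₁ = D₀ × (1 + g) = 323,000.00 × 1.055 = 340,765.0000
Growing perpetuity: P = D₁ / (r − g) = 340,765.0000 / (0.082 − 0.055) = 12,620,925.93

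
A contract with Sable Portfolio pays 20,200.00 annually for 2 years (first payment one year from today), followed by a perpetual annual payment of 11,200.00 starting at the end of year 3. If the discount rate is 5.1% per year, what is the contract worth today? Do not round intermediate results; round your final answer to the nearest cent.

PV of 2-year annuity: 20,200.00 × [1 − (1+0.051)^−2] / 0.051 = 37506.93689
Perpetuity value at year 2: 11,200.00 / 0.051 = 219607.84314
PV of perpetuity: 219607.84314 / (1+0.051)^2 = 198811.91773
Total PV = 37506.93689 + 198811.91773 = 236318.85462

236318.85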